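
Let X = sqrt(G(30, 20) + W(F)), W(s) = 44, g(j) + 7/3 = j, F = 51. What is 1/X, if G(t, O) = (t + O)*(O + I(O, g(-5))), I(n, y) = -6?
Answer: sqrt(186)/372 ≈ 0.036662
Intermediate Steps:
g(j) = -7/3 + j
G(t, O) = (-6 + O)*(O + t) (G(t, O) = (t + O)*(O - 6) = (O + t)*(-6 + O) = (-6 + O)*(O + t))
X = 2*sqrt(186) (X = sqrt((20**2 - 6*20 - 6*30 + 20*30) + 44) = sqrt((400 - 120 - 180 + 600) + 44) = sqrt(700 + 44) = sqrt(744) = 2*sqrt(186) ≈ 27.276)
1/X = 1/(2*sqrt(186)) = sqrt(186)/372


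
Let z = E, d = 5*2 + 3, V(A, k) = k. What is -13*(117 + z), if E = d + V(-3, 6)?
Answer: -1768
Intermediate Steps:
d = 13 (d = 10 + 3 = 13)
E = 19 (E = 13 + 6 = 19)
z = 19
-13*(117 + z) = -13*(117 + 19) = -13*136 = -1768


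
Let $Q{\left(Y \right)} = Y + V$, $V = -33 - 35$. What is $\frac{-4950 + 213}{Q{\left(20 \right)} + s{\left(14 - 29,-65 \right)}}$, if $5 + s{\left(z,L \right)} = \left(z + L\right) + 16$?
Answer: $\frac{1579}{39} \approx 40.487$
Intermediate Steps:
$V = -68$ ($V = -33 - 35 = -68$)
$Q{\left(Y \right)} = -68 + Y$ ($Q{\left(Y \right)} = Y - 68 = -68 + Y$)
$s{\left(z,L \right)} = 11 + L + z$ ($s{\left(z,L \right)} = -5 + \left(\left(z + L\right) + 16\right) = -5 + \left(\left(L + z\right) + 16\right) = -5 + \left(16 + L + z\right) = 11 + L + z$)
$\frac{-4950 + 213}{Q{\left(20 \right)} + s{\left(14 - 29,-65 \right)}} = \frac{-4950 + 213}{\left(-68 + 20\right) + \left(11 - 65 + \left(14 - 29\right)\right)} = - \frac{4737}{-48 - 69} = - \frac{4737}{-117} = \left(-4737\right) \left(- \frac{1}{117}\right) = \frac{1579}{39}$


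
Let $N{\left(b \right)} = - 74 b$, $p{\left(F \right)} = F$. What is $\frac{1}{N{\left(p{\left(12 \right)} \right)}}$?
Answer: $- \frac{1}{888} \approx -0.0011261$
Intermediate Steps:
$\frac{1}{N{\left(p{\left(12 \right)} \right)}} = \frac{1}{\left(-74\right) 12} = \frac{1}{-888} = - \frac{1}{888}$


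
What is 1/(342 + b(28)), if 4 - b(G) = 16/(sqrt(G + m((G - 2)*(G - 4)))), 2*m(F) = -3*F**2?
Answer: 25259557/8739806754 - 2*I*sqrt(146009)/4369903377 ≈ 0.0028902 - 1.7488e-7*I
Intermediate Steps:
m(F) = -3*F**2/2 (m(F) = (-3*F**2)/2 = -3*F**2/2)
b(G) = 4 - 16/sqrt(G - 3*(-4 + G)**2*(-2 + G)**2/2) (b(G) = 4 - 16/(sqrt(G - 3*(G - 4)**2*(G - 2)**2/2)) = 4 - 16/(sqrt(G - 3*(-4 + G)**2*(-2 + G)**2/2)) = 4 - 16/sqrt(G - 3*(-4 + G)**2*(-2 + G)**2/2))
1/(342 + b(28)) = 1/(342 + (4 - 16*sqrt(2)/sqrt(-3*(8 + 28**2 - 6*28)**2 + 2*28))) = 1/(342 + (4 - 16*sqrt(2)/sqrt(-3*(8 + 784 - 168)**2 + 56))) = 1/(342 + (4 - 16*sqrt(2)/sqrt(-3*624**2 + 56))) = 1/(342 + (4 - 16*sqrt(2)/sqrt(-3*389376 + 56))) = 1/(342 + (4 - 16*sqrt(2)/sqrt(-1168128 + 56))) = 1/(342 + (4 - 16*sqrt(2)/sqrt(-1168072))) = 1/(342 + (4 - 16*sqrt(2)*(-I*sqrt(292018)/584036))) = 1/(342 + (4 + 8*I*sqrt(146009)/146009)) = 1/(346 + 8*I*sqrt(146009)/146009)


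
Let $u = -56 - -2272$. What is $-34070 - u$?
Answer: $-36286$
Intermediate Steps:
$u = 2216$ ($u = -56 + 2272 = 2216$)
$-34070 - u = -34070 - 2216 = -36286$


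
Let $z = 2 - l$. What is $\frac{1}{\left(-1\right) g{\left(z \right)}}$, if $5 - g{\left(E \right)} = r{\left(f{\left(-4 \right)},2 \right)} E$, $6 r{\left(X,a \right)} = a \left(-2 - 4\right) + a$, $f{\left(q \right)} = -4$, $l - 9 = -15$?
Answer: $- \frac{3}{55} \approx -0.054545$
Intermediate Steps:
$l = -6$ ($l = 9 - 15 = -6$)
$z = 8$ ($z = 2 - -6 = 2 + 6 = 8$)
$r{\left(X,a \right)} = - \frac{5 a}{6}$ ($r{\left(X,a \right)} = \frac{a \left(-2 - 4\right) + a}{6} = \frac{a \left(-6\right) + a}{6} = \frac{- 6 a + a}{6} = \frac{\left(-5\right) a}{6} = - \frac{5 a}{6}$)
$g{\left(E \right)} = 5 + \frac{5 E}{3}$ ($g{\left(E \right)} = 5 - \left(- \frac{5}{6}\right) 2 E = 5 - - \frac{5 E}{3} = 5 + \frac{5 E}{3}$)
$\frac{1}{\left(-1\right) g{\left(z \right)}} = \frac{1}{\left(-1\right) \left(5 + \frac{5}{3} \cdot 8\right)} = \frac{1}{\left(-1\right) \left(5 + \frac{40}{3}\right)} = \frac{1}{\left(-1\right) \frac{55}{3}} = \frac{1}{- \frac{55}{3}} = - \frac{3}{55}$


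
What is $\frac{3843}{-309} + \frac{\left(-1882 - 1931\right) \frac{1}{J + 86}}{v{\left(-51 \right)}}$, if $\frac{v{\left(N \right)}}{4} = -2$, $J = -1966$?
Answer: $- \frac{19658979}{1549120} \approx -12.69$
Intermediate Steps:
$v{\left(N \right)} = -8$ ($v{\left(N \right)} = 4 \left(-2\right) = -8$)
$\frac{3843}{-309} + \frac{\left(-1882 - 1931\right) \frac{1}{J + 86}}{v{\left(-51 \right)}} = \frac{3843}{-309} + \frac{\left(-1882 - 1931\right) \frac{1}{-1966 + 86}}{-8} = 3843 \left(- \frac{1}{309}\right) + - \frac{3813}{-1880} \left(- \frac{1}{8}\right) = - \frac{1281}{103} + \left(-3813\right) \left(- \frac{1}{1880}\right) \left(- \frac{1}{8}\right) = - \frac{1281}{103} + \frac{3813}{1880} \left(- \frac{1}{8}\right) = - \frac{1281}{103} - \frac{3813}{15040} = - \frac{19658979}{1549120}$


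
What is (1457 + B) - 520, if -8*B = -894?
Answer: 4195/4 ≈ 1048.8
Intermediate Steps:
B = 447/4 (B = -1/8*(-894) = 447/4 ≈ 111.75)
(1457 + B) - 520 = (1457 + 447/4) - 520 = 6275/4 - 520 = 4195/4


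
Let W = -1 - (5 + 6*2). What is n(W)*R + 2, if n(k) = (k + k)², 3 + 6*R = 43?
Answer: 8642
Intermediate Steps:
R = 20/3 (R = -½ + (⅙)*43 = -½ + 43/6 = 20/3 ≈ 6.6667)
W = -18 (W = -1 - (5 + 12) = -1 - 1*17 = -1 - 17 = -18)
n(k) = 4*k² (n(k) = (2*k)² = 4*k²)
n(W)*R + 2 = (4*(-18)²)*(20/3) + 2 = (4*324)*(20/3) + 2 = 1296*(20/3) + 2 = 8640 + 2 = 8642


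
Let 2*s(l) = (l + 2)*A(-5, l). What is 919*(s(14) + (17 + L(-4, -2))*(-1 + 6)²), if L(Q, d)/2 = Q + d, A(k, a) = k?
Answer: 78115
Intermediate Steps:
L(Q, d) = 2*Q + 2*d (L(Q, d) = 2*(Q + d) = 2*Q + 2*d)
s(l) = -5 - 5*l/2 (s(l) = ((l + 2)*(-5))/2 = ((2 + l)*(-5))/2 = (-10 - 5*l)/2 = -5 - 5*l/2)
919*(s(14) + (17 + L(-4, -2))*(-1 + 6)²) = 919*((-5 - 5/2*14) + (17 + (2*(-4) + 2*(-2)))*(-1 + 6)²) = 919*((-5 - 35) + (17 + (-8 - 4))*5²) = 919*(-40 + (17 - 12)*25) = 919*(-40 + 5*25) = 919*(-40 + 125) = 919*85 = 78115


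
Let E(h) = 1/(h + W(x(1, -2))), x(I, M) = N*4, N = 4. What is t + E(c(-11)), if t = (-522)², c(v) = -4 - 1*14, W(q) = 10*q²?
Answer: 692654329/2542 ≈ 2.7248e+5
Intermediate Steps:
x(I, M) = 16 (x(I, M) = 4*4 = 16)
c(v) = -18 (c(v) = -4 - 14 = -18)
E(h) = 1/(2560 + h) (E(h) = 1/(h + 10*16²) = 1/(h + 10*256) = 1/(h + 2560) = 1/(2560 + h))
t = 272484
t + E(c(-11)) = 272484 + 1/(2560 - 18) = 272484 + 1/2542 = 692654329/2542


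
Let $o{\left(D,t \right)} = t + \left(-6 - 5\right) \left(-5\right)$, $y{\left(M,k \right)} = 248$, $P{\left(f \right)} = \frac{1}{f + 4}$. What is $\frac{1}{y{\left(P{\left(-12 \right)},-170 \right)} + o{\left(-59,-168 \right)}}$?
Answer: $\frac{1}{135} \approx 0.0074074$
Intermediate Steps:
$P{\left(f \right)} = \frac{1}{4 + f}$
$o{\left(D,t \right)} = 55 + t$ ($o{\left(D,t \right)} = t - -55 = t + 55 = 55 + t$)
$\frac{1}{y{\left(P{\left(-12 \right)},-170 \right)} + o{\left(-59,-168 \right)}} = \frac{1}{248 + \left(55 - 168\right)} = \frac{1}{248 - 113} = \frac{1}{135}$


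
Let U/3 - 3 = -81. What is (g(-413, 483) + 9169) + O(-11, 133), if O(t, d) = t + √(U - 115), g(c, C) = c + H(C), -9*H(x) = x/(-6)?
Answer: 157571/18 + I*√349 ≈ 8753.9 + 18.682*I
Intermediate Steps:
U = -234 (U = 9 + 3*(-81) = 9 - 243 = -234)
H(x) = x/54 (H(x) = -x/(9*(-6)) = -x*(-1)/(9*6) = -(-1)*x/54 = x/54)
g(c, C) = c + C/54
O(t, d) = t + I*√349 (O(t, d) = t + √(-234 - 115) = t + √(-349) = t + I*√349)
(g(-413, 483) + 9169) + O(-11, 133) = ((-413 + (1/54)*483) + 9169) + (-11 + I*√349) = ((-413 + 161/18) + 9169) + (-11 + I*√349) = (-7273/18 + 9169) + (-11 + I*√349) = 157769/18 + (-11 + I*√349) = 157571/18 + I*√349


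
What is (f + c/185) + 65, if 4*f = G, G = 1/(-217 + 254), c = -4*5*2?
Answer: 9589/148 ≈ 64.791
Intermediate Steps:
c = -40 (c = -20*2 = -40)
G = 1/37 ≈ 0.027027
f = 1/148 (f = (¼)*(1/37) = 1/148 ≈ 0.0067568)
(f + c/185) + 65 = (1/148 - 40/185) + 65 = (1/148 - 40*1/185) + 65 = (1/148 - 8/37) + 65 = -31/148 + 65 = 9589/148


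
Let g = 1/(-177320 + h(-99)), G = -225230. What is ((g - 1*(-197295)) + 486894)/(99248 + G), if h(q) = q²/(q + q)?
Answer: -242708521669/44690728698 ≈ -5.4308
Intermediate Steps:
h(q) = q/2 (h(q) = q²/((2*q)) = (1/(2*q))*q² = q/2)
g = -2/354739 (g = 1/(-177320 + (½)*(-99)) = 1/(-177320 - 99/2) = 1/(-354739/2) = -2/354739 ≈ -5.6380e-6)
((g - 1*(-197295)) + 486894)/(99248 + G) = ((-2/354739 - 1*(-197295)) + 486894)/(99248 - 225230) = ((-2/354739 + 197295) + 486894)/(-125982) = (69988231003/354739 + 486894)*(-1/125982) = (242708521669/354739)*(-1/125982) = -242708521669/44690728698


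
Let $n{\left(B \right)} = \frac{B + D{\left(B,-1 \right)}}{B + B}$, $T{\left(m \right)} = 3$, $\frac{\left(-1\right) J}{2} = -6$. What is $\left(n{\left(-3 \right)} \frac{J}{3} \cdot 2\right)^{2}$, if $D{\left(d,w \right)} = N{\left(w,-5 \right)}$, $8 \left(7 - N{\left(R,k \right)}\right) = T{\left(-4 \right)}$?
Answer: $\frac{841}{36} \approx 23.361$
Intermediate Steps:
$J = 12$ ($J = \left(-2\right) \left(-6\right) = 12$)
$N{\left(R,k \right)} = \frac{53}{8}$ ($N{\left(R,k \right)} = 7 - \frac{3}{8} = \frac{53}{8}$)
$D{\left(d,w \right)} = \frac{53}{8}$
$n{\left(B \right)} = \frac{\frac{53}{8} + B}{2 B}$ ($n{\left(B \right)} = \frac{B + \frac{53}{8}}{B + B} = \frac{\frac{53}{8} + B}{2 B}$)
$\left(n{\left(-3 \right)} \frac{J}{3} \cdot 2\right)^{2} = \left(\frac{53 + 8 \left(-3\right)}{16 \left(-3\right)} \frac{12}{3} \cdot 2\right)^{2} = \left(\frac{1}{16} \left(- \frac{1}{3}\right) \left(53 - 24\right) 12 \cdot \frac{1}{3} \cdot 2\right)^{2} = \left(\frac{1}{16} \left(- \frac{1}{3}\right) 29 \cdot 4 \cdot 2\right)^{2} = \left(\left(- \frac{29}{48}\right) 4 \cdot 2\right)^{2} = \left(\left(- \frac{29}{12}\right) 2\right)^{2} = \left(- \frac{29}{6}\right)^{2} = \frac{841}{36}$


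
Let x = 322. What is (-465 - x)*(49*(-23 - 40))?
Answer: 2429469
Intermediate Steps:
(-465 - x)*(49*(-23 - 40)) = (-465 - 1*322)*(49*(-23 - 40)) = (-465 - 322)*(49*(-63)) = -787*(-3087) = 2429469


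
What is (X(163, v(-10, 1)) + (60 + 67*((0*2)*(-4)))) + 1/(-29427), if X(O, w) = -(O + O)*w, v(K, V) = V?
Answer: -7827583/29427 ≈ -266.00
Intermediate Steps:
X(O, w) = -2*O*w
(X(163, v(-10, 1)) + (60 + 67*((0*2)*(-4)))) + 1/(-29427) = (-2*163*1 + (60 + 67*((0*2)*(-4)))) + 1/(-29427) = (-326 + (60 + 67*(0*(-4)))) - 1/29427 = (-326 + (60 + 67*0)) - 1/29427 = (-326 + (60 + 0)) - 1/29427 = (-326 + 60) - 1/29427 = -266 - 1/29427 = -7827583/29427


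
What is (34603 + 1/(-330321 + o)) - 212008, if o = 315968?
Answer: -2546293966/14353 ≈ -1.7741e+5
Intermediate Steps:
(34603 + 1/(-330321 + o)) - 212008 = (34603 + 1/(-330321 + 315968)) - 212008 = (34603 + 1/(-14353)) - 212008 = (34603 - 1/14353) - 212008 = 496656858/14353 - 212008 = -2546293966/14353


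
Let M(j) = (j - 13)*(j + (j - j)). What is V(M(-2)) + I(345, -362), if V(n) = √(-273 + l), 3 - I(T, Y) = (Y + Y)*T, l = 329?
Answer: 249783 + 2*√14 ≈ 2.4979e+5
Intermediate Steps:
I(T, Y) = 3 - 2*T*Y (I(T, Y) = 3 - (Y + Y)*T = 3 - 2*Y*T = 3 - 2*T*Y)
M(j) = j*(-13 + j) (M(j) = (-13 + j)*(j + 0) = (-13 + j)*j = j*(-13 + j))
V(n) = 2*√14 (V(n) = √(-273 + 329) = √56 = 2*√14)
V(M(-2)) + I(345, -362) = 2*√14 + (3 - 2*345*(-362)) = 2*√14 + (3 + 249780) = 2*√14 + 249783 = 249783 + 2*√14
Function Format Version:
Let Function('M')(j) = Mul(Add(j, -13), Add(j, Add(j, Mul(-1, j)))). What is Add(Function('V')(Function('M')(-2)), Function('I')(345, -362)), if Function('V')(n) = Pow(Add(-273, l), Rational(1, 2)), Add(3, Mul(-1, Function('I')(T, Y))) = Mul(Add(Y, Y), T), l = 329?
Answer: Add(249783, Mul(2, Pow(14, Rational(1, 2)))) ≈ 2.4979e+5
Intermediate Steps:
Function('I')(T, Y) = Add(3, Mul(-2, T, Y)) (Function('I')(T, Y) = Add(3, Mul(-1, Mul(Add(Y, Y), T))) = Add(3, Mul(-1, Mul(Mul(2, Y), T))) = Add(3, Mul(-1, Mul(2, T, Y))) = Add(3, Mul(-2, T, Y)))
Function('M')(j) = Mul(j, Add(-13, j)) (Function('M')(j) = Mul(Add(-13, j), Add(j, 0)) = Mul(Add(-13, j), j) = Mul(j, Add(-13, j)))
Function('V')(n) = Mul(2, Pow(14, Rational(1, 2))) (Function('V')(n) = Pow(Add(-273, 329), Rational(1, 2)) = Pow(56, Rational(1, 2)) = Mul(2, Pow(14, Rational(1, 2))))
Add(Function('V')(Function('M')(-2)), Function('I')(345, -362)) = Add(Mul(2, Pow(14, Rational(1, 2))), Add(3, Mul(-2, 345, -362))) = Add(Mul(2, Pow(14, Rational(1, 2))), Add(3, 249780)) = Add(Mul(2, Pow(14, Rational(1, 2))), 249783) = Add(249783, Mul(2, Pow(14, Rational(1, 2))))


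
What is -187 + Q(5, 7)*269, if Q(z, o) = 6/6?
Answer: 82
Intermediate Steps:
Q(z, o) = 1 (Q(z, o) = 6*(1/6) = 1)
-187 + Q(5, 7)*269 = -187 + 1*269 = -187 + 269 = 82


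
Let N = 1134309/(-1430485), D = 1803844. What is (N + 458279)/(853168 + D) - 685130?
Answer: -1302026140453502797/1900407905410 ≈ -6.8513e+5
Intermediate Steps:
N = -1134309/1430485 (N = 1134309*(-1/1430485) = -1134309/1430485 ≈ -0.79295)
(N + 458279)/(853168 + D) - 685130 = (-1134309/1430485 + 458279)/(853168 + 1803844) - 685130 = (655560101006/1430485)/2657012 - 685130 = (655560101006/1430485)*(1/2657012) - 685130 = 327780050503/1900407905410 - 685130 = -1302026140453502797/1900407905410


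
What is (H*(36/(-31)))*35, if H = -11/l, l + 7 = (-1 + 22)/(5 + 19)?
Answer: -15840/217 ≈ -72.995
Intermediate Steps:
l = -49/8 (l = -7 + (-1 + 22)/(5 + 19) = -7 + 21/24 = -7 + 21*(1/24) = -7 + 7/8 = -49/8 ≈ -6.1250)
H = 88/49 (H = -11/(-49/8) = -11*(-8/49) = 88/49 ≈ 1.7959)
(H*(36/(-31)))*35 = (88*(36/(-31))/49)*35 = (88*(36*(-1/31))/49)*35 = ((88/49)*(-36/31))*35 = -3168/1519*35 = -15840/217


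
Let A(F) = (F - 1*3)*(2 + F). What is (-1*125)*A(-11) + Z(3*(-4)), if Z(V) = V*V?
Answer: -15606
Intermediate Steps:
A(F) = (-3 + F)*(2 + F) (A(F) = (F - 3)*(2 + F) = (-3 + F)*(2 + F))
Z(V) = V²
(-1*125)*A(-11) + Z(3*(-4)) = (-1*125)*(-6 + (-11)² - 1*(-11)) + (3*(-4))² = -125*(-6 + 121 + 11) + (-12)² = -125*126 + 144 = -15750 + 144 = -15606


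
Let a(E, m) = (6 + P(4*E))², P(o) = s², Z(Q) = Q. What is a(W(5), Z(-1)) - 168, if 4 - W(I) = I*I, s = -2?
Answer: -68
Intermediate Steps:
P(o) = 4 (P(o) = (-2)² = 4)
W(I) = 4 - I² (W(I) = 4 - I*I = 4 - I²)
a(E, m) = 100 (a(E, m) = (6 + 4)² = 10² = 100)
a(W(5), Z(-1)) - 168 = 100 - 168 = -68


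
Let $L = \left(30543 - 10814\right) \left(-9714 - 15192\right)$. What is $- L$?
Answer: $491370474$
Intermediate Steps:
$L = -491370474$ ($L = 19729 \left(-24906\right) = -491370474$)
$- L = \left(-1\right) \left(-491370474\right) = 491370474$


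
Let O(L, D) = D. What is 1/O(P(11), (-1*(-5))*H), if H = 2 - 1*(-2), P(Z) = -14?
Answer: 1/20 ≈ 0.050000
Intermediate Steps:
H = 4 (H = 2 + 2 = 4)
1/O(P(11), (-1*(-5))*H) = 1/(-1*(-5)*4) = 1/(5*4) = 1/20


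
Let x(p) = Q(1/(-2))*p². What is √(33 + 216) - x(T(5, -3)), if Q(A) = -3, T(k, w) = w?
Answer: 27 + √249 ≈ 42.780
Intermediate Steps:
x(p) = -3*p²
√(33 + 216) - x(T(5, -3)) = √(33 + 216) - (-3)*(-3)² = √249 - (-3)*9 = √249 - 1*(-27) = √249 + 27 = 27 + √249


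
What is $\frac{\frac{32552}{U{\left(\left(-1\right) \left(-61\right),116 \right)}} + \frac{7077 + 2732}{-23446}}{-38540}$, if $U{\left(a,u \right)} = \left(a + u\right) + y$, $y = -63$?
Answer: $- \frac{20055157}{2710826520} \approx -0.0073982$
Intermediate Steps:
$U{\left(a,u \right)} = -63 + a + u$ ($U{\left(a,u \right)} = \left(a + u\right) - 63 = -63 + a + u$)
$\frac{\frac{32552}{U{\left(\left(-1\right) \left(-61\right),116 \right)}} + \frac{7077 + 2732}{-23446}}{-38540} = \frac{\frac{32552}{-63 - -61 + 116} + \frac{7077 + 2732}{-23446}}{-38540} = \left(\frac{32552}{-63 + 61 + 116} + 9809 \left(- \frac{1}{23446}\right)\right) \left(- \frac{1}{38540}\right) = \left(\frac{32552}{114} - \frac{9809}{23446}\right) \left(- \frac{1}{38540}\right) = \left(32552 \cdot \frac{1}{114} - \frac{9809}{23446}\right) \left(- \frac{1}{38540}\right) = \left(\frac{16276}{57} - \frac{9809}{23446}\right) \left(- \frac{1}{38540}\right) = \frac{20055157}{70338} \left(- \frac{1}{38540}\right) = - \frac{20055157}{2710826520}$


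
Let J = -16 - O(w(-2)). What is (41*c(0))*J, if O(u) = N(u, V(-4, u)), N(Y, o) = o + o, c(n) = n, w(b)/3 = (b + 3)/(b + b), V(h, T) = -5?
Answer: 0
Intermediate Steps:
w(b) = 3*(3 + b)/(2*b) (w(b) = 3*((b + 3)/(b + b)) = 3*((3 + b)/((2*b))) = 3*((3 + b)*(1/(2*b))) = 3*((3 + b)/(2*b)) = 3*(3 + b)/(2*b))
N(Y, o) = 2*o
O(u) = -10 (O(u) = 2*(-5) = -10)
J = -6 (J = -16 - 1*(-10) = -16 + 10 = -6)
(41*c(0))*J = (41*0)*(-6) = 0*(-6) = 0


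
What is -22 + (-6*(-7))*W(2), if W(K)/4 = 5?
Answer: 818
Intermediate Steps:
W(K) = 20 (W(K) = 4*5 = 20)
-22 + (-6*(-7))*W(2) = -22 - 6*(-7)*20 = -22 + 42*20 = -22 + 840 = 818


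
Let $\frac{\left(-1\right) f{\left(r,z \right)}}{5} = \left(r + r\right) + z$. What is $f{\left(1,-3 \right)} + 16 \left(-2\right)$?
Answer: $-27$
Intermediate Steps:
$f{\left(r,z \right)} = - 10 r - 5 z$ ($f{\left(r,z \right)} = - 5 \left(\left(r + r\right) + z\right) = - 5 \left(2 r + z\right) = - 5 \left(z + 2 r\right) = - 10 r - 5 z$)
$f{\left(1,-3 \right)} + 16 \left(-2\right) = \left(\left(-10\right) 1 - -15\right) + 16 \left(-2\right) = \left(-10 + 15\right) - 32 = 5 - 32 = -27$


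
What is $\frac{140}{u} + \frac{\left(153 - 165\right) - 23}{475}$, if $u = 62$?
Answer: $\frac{6433}{2945} \approx 2.1844$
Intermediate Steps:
$\frac{140}{u} + \frac{\left(153 - 165\right) - 23}{475} = \frac{140}{62} + \frac{\left(153 - 165\right) - 23}{475} = 140 \cdot \frac{1}{62} + \left(-12 - 23\right) \frac{1}{475} = \frac{70}{31} - \frac{7}{95} = \frac{6433}{2945}$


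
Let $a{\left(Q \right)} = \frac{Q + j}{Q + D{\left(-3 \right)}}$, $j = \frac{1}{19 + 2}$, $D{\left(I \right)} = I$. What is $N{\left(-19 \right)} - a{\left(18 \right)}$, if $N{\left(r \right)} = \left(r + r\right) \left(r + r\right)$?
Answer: $\frac{454481}{315} \approx 1442.8$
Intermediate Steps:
$N{\left(r \right)} = 4 r^{2}$ ($N{\left(r \right)} = 2 r 2 r = 4 r^{2}$)
$j = \frac{1}{21} \approx 0.047619$
$a{\left(Q \right)} = \frac{\frac{1}{21} + Q}{-3 + Q}$ ($a{\left(Q \right)} = \frac{Q + \frac{1}{21}}{Q - 3} = \frac{\frac{1}{21} + Q}{-3 + Q}$)
$N{\left(-19 \right)} - a{\left(18 \right)} = 4 \left(-19\right)^{2} - \frac{\frac{1}{21} + 18}{-3 + 18} = 4 \cdot 361 - \frac{1}{15} \cdot \frac{379}{21} = 1444 - \frac{1}{15} \cdot \frac{379}{21} = 1444 - \frac{379}{315} = \frac{454481}{315}$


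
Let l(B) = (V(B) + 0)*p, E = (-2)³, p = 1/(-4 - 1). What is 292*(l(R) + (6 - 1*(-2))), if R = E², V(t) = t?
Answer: -7008/5 ≈ -1401.6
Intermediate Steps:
p = -⅕ (p = 1/(-5) = -⅕ ≈ -0.20000)
E = -8
R = 64 (R = (-8)² = 64)
l(B) = -B/5 (l(B) = (B + 0)*(-⅕) = B*(-⅕) = -B/5)
292*(l(R) + (6 - 1*(-2))) = 292*(-⅕*64 + (6 - 1*(-2))) = 292*(-64/5 + (6 + 2)) = 292*(-64/5 + 8) = 292*(-24/5) = -7008/5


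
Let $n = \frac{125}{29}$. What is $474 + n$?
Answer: $\frac{13871}{29} \approx 478.31$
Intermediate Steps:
$n = \frac{125}{29}$ ($n = 125 \cdot \frac{1}{29} = \frac{125}{29} \approx 4.3103$)
$474 + n = 474 + \frac{125}{29} = \frac{13871}{29}$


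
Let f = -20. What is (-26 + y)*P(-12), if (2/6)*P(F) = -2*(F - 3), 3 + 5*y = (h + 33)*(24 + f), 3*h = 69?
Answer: 1638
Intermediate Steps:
h = 23 (h = (⅓)*69 = 23)
y = 221/5 (y = -⅗ + ((23 + 33)*(24 - 20))/5 = -⅗ + (56*4)/5 = -⅗ + (⅕)*224 = -⅗ + 224/5 = 221/5 ≈ 44.200)
P(F) = 18 - 6*F (P(F) = 3*(-2*(F - 3)) = 3*(-2*(-3 + F)) = 3*(6 - 2*F) = 18 - 6*F)
(-26 + y)*P(-12) = (-26 + 221/5)*(18 - 6*(-12)) = 91*(18 + 72)/5 = (91/5)*90 = 1638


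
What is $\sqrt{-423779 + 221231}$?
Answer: $2 i \sqrt{50637} \approx 450.05 i$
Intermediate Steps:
$\sqrt{-423779 + 221231} = \sqrt{-202548} = 2 i \sqrt{50637}$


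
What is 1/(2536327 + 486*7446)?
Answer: 1/6155083 ≈ 1.6247e-7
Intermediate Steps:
1/(2536327 + 486*7446) = 1/(2536327 + 3618756) = 1/6155083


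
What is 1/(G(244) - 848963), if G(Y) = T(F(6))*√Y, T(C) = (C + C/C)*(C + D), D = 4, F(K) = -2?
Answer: -848963/720738174393 + 4*√61/720738174393 ≈ -1.1779e-6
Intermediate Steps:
T(C) = (1 + C)*(4 + C) (T(C) = (C + C/C)*(C + 4) = (C + 1)*(4 + C) = (1 + C)*(4 + C))
G(Y) = -2*√Y (G(Y) = (4 + (-2)² + 5*(-2))*√Y = (4 + 4 - 10)*√Y = -2*√Y)
1/(G(244) - 848963) = 1/(-4*√61 - 848963) = 1/(-848963 - 4*√61)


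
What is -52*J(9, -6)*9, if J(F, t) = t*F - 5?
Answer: 27612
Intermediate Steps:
J(F, t) = -5 + F*t (J(F, t) = F*t - 5 = -5 + F*t)
-52*J(9, -6)*9 = -52*(-5 + 9*(-6))*9 = -52*(-5 - 54)*9 = -52*(-59)*9 = 3068*9 = 27612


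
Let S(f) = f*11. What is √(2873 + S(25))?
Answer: 2*√787 ≈ 56.107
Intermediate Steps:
S(f) = 11*f
√(2873 + S(25)) = √(2873 + 11*25) = √(2873 + 275) = √3148 = 2*√787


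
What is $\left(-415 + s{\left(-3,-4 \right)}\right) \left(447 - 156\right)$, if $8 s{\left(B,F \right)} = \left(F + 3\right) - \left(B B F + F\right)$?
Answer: $- \frac{954771}{8} \approx -1.1935 \cdot 10^{5}$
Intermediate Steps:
$s{\left(B,F \right)} = \frac{3}{8} - \frac{F B^{2}}{8}$ ($s{\left(B,F \right)} = \frac{\left(F + 3\right) - \left(B B F + F\right)}{8} = \frac{\left(3 + F\right) - \left(B^{2} F + F\right)}{8} = \frac{\left(3 + F\right) - \left(F B^{2} + F\right)}{8} = \frac{\left(3 + F\right) - \left(F + F B^{2}\right)}{8} = \frac{3 - F B^{2}}{8} = \frac{3}{8} - \frac{F B^{2}}{8}$)
$\left(-415 + s{\left(-3,-4 \right)}\right) \left(447 - 156\right) = \left(-415 - \left(- \frac{3}{8} - \frac{\left(-3\right)^{2}}{2}\right)\right) \left(447 - 156\right) = \left(-415 - \left(- \frac{3}{8} - \frac{9}{2}\right)\right) 291 = \left(-415 + \left(\frac{3}{8} + \frac{9}{2}\right)\right) 291 = \left(-415 + \frac{39}{8}\right) 291 = \left(- \frac{3281}{8}\right) 291 = - \frac{954771}{8}$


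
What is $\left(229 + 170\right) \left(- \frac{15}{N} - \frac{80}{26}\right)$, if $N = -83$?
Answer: $- \frac{1246875}{1079} \approx -1155.6$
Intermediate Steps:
$\left(229 + 170\right) \left(- \frac{15}{N} - \frac{80}{26}\right) = \left(229 + 170\right) \left(- \frac{15}{-83} - \frac{80}{26}\right) = 399 \left(\left(-15\right) \left(- \frac{1}{83}\right) - \frac{40}{13}\right) = 399 \left(\frac{15}{83} - \frac{40}{13}\right) = 399 \left(- \frac{3125}{1079}\right) = - \frac{1246875}{1079}$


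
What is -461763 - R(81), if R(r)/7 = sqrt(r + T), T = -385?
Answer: -461763 - 28*I*sqrt(19) ≈ -4.6176e+5 - 122.05*I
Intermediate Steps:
R(r) = 7*sqrt(-385 + r) (R(r) = 7*sqrt(r - 385) = 7*sqrt(-385 + r))
-461763 - R(81) = -461763 - 7*sqrt(-385 + 81) = -461763 - 7*sqrt(-304) = -461763 - 7*4*I*sqrt(19) = -461763 - 28*I*sqrt(19)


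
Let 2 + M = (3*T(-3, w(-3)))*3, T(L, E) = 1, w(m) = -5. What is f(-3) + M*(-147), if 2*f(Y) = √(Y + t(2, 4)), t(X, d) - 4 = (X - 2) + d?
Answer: -1029 + √5/2 ≈ -1027.9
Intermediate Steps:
t(X, d) = 2 + X + d (t(X, d) = 4 + ((X - 2) + d) = 4 + ((-2 + X) + d) = 4 + (-2 + X + d) = 2 + X + d)
f(Y) = √(8 + Y)/2 (f(Y) = √(Y + (2 + 2 + 4))/2 = √(Y + 8)/2 = √(8 + Y)/2)
M = 7 (M = -2 + (3*1)*3 = -2 + 3*3 = -2 + 9 = 7)
f(-3) + M*(-147) = √(8 - 3)/2 + 7*(-147) = √5/2 - 1029 = -1029 + √5/2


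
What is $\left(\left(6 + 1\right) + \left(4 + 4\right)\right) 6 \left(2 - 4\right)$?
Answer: $-180$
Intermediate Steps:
$\left(\left(6 + 1\right) + \left(4 + 4\right)\right) 6 \left(2 - 4\right) = \left(7 + 8\right) 6 \left(2 - 4\right) = 15 \cdot 6 \left(-2\right) = 90 \left(-2\right) = -180$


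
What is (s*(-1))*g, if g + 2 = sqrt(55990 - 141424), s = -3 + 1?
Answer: -4 + 2*I*sqrt(85434) ≈ -4.0 + 584.58*I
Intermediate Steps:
s = -2
g = -2 + I*sqrt(85434) (g = -2 + sqrt(55990 - 141424) = -2 + sqrt(-85434) = -2 + I*sqrt(85434) ≈ -2.0 + 292.29*I)
(s*(-1))*g = (-2*(-1))*(-2 + I*sqrt(85434)) = 2*(-2 + I*sqrt(85434)) = -4 + 2*I*sqrt(85434)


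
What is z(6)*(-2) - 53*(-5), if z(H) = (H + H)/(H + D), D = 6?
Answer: 263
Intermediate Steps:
z(H) = 2*H/(6 + H) (z(H) = (H + H)/(H + 6) = (2*H)/(6 + H) = 2*H/(6 + H))
z(6)*(-2) - 53*(-5) = (2*6/(6 + 6))*(-2) - 53*(-5) = (2*6/12)*(-2) + 265 = (2*6*(1/12))*(-2) + 265 = 1*(-2) + 265 = -2 + 265 = 263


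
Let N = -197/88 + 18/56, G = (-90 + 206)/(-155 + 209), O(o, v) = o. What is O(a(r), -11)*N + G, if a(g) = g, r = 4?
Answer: -22955/4158 ≈ -5.5207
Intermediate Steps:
G = 58/27 (G = 116/54 = 116*(1/54) = 58/27 ≈ 2.1481)
N = -1181/616 (N = -197*1/88 + 18*(1/56) = -197/88 + 9/28 = -1181/616 ≈ -1.9172)
O(a(r), -11)*N + G = 4*(-1181/616) + 58/27 = -1181/154 + 58/27 = -22955/4158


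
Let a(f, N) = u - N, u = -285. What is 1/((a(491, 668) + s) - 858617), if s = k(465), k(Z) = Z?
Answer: -1/859105 ≈ -1.1640e-6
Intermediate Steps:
s = 465
a(f, N) = -285 - N
1/((a(491, 668) + s) - 858617) = 1/(((-285 - 1*668) + 465) - 858617) = 1/(((-285 - 668) + 465) - 858617) = 1/((-953 + 465) - 858617) = 1/(-488 - 858617) = 1/(-859105) = -1/859105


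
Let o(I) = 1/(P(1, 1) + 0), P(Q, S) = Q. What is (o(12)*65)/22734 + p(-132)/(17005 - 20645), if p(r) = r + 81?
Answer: 698017/41375880 ≈ 0.016870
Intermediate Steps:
o(I) = 1 (o(I) = 1/(1 + 0) = 1/1 = 1)
p(r) = 81 + r
(o(12)*65)/22734 + p(-132)/(17005 - 20645) = (1*65)/22734 + (81 - 132)/(17005 - 20645) = 65*(1/22734) - 51/(-3640) = 65/22734 - 51*(-1/3640) = 65/22734 + 51/3640 = 698017/41375880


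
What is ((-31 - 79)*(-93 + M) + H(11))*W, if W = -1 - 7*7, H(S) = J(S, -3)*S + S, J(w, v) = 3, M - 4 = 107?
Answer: 96800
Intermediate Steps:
M = 111 (M = 4 + 107 = 111)
H(S) = 4*S (H(S) = 3*S + S = 4*S)
W = -50 (W = -1 - 49 = -50)
((-31 - 79)*(-93 + M) + H(11))*W = ((-31 - 79)*(-93 + 111) + 4*11)*(-50) = (-110*18 + 44)*(-50) = (-1980 + 44)*(-50) = -1936*(-50) = 96800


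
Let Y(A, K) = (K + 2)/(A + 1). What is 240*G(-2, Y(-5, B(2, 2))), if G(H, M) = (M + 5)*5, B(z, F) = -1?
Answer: 5700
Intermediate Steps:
Y(A, K) = (2 + K)/(1 + A)
G(H, M) = 25 + 5*M (G(H, M) = (5 + M)*5 = 25 + 5*M)
240*G(-2, Y(-5, B(2, 2))) = 240*(25 + 5*((2 - 1)/(1 - 5))) = 240*(25 + 5*(1/(-4))) = 240*(25 + 5*(-1/4*1)) = 240*(25 + 5*(-1/4)) = 240*(25 - 5/4) = 240*(95/4) = 5700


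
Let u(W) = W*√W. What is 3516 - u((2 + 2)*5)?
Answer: 3516 - 40*√5 ≈ 3426.6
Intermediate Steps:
u(W) = W^(3/2)
3516 - u((2 + 2)*5) = 3516 - ((2 + 2)*5)^(3/2) = 3516 - (4*5)^(3/2) = 3516 - 20^(3/2) = 3516 - 40*√5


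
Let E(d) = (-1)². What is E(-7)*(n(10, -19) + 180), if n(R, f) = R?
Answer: 190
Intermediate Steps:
E(d) = 1
E(-7)*(n(10, -19) + 180) = 1*(10 + 180) = 1*190 = 190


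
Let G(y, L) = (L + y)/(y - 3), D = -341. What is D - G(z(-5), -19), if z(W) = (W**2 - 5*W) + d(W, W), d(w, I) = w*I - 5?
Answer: -22898/67 ≈ -341.76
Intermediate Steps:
d(w, I) = -5 + I*w (d(w, I) = I*w - 5 = -5 + I*w)
z(W) = -5 - 5*W + 2*W**2 (z(W) = (W**2 - 5*W) + (-5 + W*W) = (W**2 - 5*W) + (-5 + W**2) = -5 - 5*W + 2*W**2)
G(y, L) = (L + y)/(-3 + y)
D - G(z(-5), -19) = -341 - (-19 + (-5 - 5*(-5) + 2*(-5)**2))/(-3 + (-5 - 5*(-5) + 2*(-5)**2)) = -341 - (-19 + (-5 + 25 + 2*25))/(-3 + (-5 + 25 + 2*25)) = -341 - (-19 + (-5 + 25 + 50))/(-3 + (-5 + 25 + 50)) = -341 - (-19 + 70)/(-3 + 70) = -341 - 51/67 = -22898/67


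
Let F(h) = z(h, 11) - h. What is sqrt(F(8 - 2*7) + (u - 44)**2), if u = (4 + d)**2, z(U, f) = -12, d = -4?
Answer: sqrt(1930) ≈ 43.932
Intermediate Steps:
u = 0 (u = (4 - 4)**2 = 0**2 = 0)
F(h) = -12 - h
sqrt(F(8 - 2*7) + (u - 44)**2) = sqrt((-12 - (8 - 2*7)) + (0 - 44)**2) = sqrt((-12 - (8 - 14)) + (-44)**2) = sqrt((-12 - 1*(-6)) + 1936) = sqrt((-12 + 6) + 1936) = sqrt(-6 + 1936) = sqrt(1930)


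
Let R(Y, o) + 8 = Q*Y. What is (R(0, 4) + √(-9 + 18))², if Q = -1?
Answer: 25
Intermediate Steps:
R(Y, o) = -8 - Y
(R(0, 4) + √(-9 + 18))² = ((-8 - 1*0) + √(-9 + 18))² = ((-8 + 0) + √9)² = (-8 + 3)² = (-5)² = 25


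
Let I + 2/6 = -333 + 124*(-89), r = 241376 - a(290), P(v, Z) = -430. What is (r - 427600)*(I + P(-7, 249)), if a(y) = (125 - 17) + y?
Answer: 6606045556/3 ≈ 2.2020e+9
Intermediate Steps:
a(y) = 108 + y
r = 240978 (r = 241376 - (108 + 290) = 241376 - 1*398 = 241376 - 398 = 240978)
I = -34108/3 (I = -1/3 + (-333 + 124*(-89)) = -1/3 + (-333 - 11036) = -1/3 - 11369 = -34108/3 ≈ -11369.)
(r - 427600)*(I + P(-7, 249)) = (240978 - 427600)*(-34108/3 - 430) = -186622*(-35398/3) = 6606045556/3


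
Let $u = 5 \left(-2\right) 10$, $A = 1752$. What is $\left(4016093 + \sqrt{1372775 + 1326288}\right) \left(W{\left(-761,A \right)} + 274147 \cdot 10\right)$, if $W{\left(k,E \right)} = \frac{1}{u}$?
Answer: $\frac{1100999843654907}{100} + \frac{274146999 \sqrt{2699063}}{100} \approx 1.1015 \cdot 10^{13}$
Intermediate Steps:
$u = -100$ ($u = \left(-10\right) 10 = -100$)
$W{\left(k,E \right)} = - \frac{1}{100}$ ($W{\left(k,E \right)} = \frac{1}{-100} = - \frac{1}{100}$)
$\left(4016093 + \sqrt{1372775 + 1326288}\right) \left(W{\left(-761,A \right)} + 274147 \cdot 10\right) = \left(4016093 + \sqrt{1372775 + 1326288}\right) \left(- \frac{1}{100} + 274147 \cdot 10\right) = \left(4016093 + \sqrt{2699063}\right) \left(- \frac{1}{100} + 2741470\right) = \left(4016093 + \sqrt{2699063}\right) \frac{274146999}{100} = \frac{1100999843654907}{100} + \frac{274146999 \sqrt{2699063}}{100}$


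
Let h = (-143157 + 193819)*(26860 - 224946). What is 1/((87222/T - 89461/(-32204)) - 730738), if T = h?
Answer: -80795270535532/59039949956329424525 ≈ -1.3685e-6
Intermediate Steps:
h = -10035432932 (h = 50662*(-198086) = -10035432932)
T = -10035432932
1/((87222/T - 89461/(-32204)) - 730738) = 1/((87222/(-10035432932) - 89461/(-32204)) - 730738) = 1/((87222*(-1/10035432932) - 89461*(-1/32204)) - 730738) = 1/((-43611/5017716466 + 89461/32204) - 730738) = 1/(224444264158091/80795270535532 - 730738) = 1/(-59039949956329424525/80795270535532) = -80795270535532/59039949956329424525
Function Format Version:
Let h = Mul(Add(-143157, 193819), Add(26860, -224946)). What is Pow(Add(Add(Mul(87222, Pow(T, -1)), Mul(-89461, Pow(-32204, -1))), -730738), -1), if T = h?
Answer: Rational(-80795270535532, 59039949956329424525) ≈ -1.3685e-6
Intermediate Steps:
h = -10035432932 (h = Mul(50662, -198086) = -10035432932)
T = -10035432932
Pow(Add(Add(Mul(87222, Pow(T, -1)), Mul(-89461, Pow(-32204, -1))), -730738), -1) = Pow(Add(Add(Mul(87222, Pow(-10035432932, -1)), Mul(-89461, Pow(-32204, -1))), -730738), -1) = Pow(Add(Add(Mul(87222, Rational(-1, 10035432932)), Mul(-89461, Rational(-1, 32204))), -730738), -1) = Pow(Add(Add(Rational(-43611, 5017716466), Rational(89461, 32204)), -730738), -1) = Pow(Add(Rational(224444264158091, 80795270535532), -730738), -1) = Pow(Rational(-59039949956329424525, 80795270535532), -1) = Rational(-80795270535532, 59039949956329424525)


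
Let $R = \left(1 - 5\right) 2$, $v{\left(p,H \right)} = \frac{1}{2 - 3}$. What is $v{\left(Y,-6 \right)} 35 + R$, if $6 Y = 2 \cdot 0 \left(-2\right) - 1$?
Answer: $-43$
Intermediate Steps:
$Y = - \frac{1}{6}$ ($Y = \frac{2 \cdot 0 \left(-2\right) - 1}{6} = \frac{2 \cdot 0 - 1}{6} = \frac{0 - 1}{6} = \frac{1}{6} \left(-1\right) = - \frac{1}{6} \approx -0.16667$)
$v{\left(p,H \right)} = -1$ ($v{\left(p,H \right)} = \frac{1}{-1} = -1$)
$R = -8$ ($R = \left(-4\right) 2 = -8$)
$v{\left(Y,-6 \right)} 35 + R = \left(-1\right) 35 - 8 = -35 - 8 = -43$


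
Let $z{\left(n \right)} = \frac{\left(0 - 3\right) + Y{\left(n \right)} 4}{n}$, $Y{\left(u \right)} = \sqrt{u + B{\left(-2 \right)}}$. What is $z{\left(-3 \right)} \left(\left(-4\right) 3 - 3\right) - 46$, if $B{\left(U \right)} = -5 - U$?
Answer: $-61 + 20 i \sqrt{6} \approx -61.0 + 48.99 i$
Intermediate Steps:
$Y{\left(u \right)} = \sqrt{-3 + u}$ ($Y{\left(u \right)} = \sqrt{u - 3} = \sqrt{-3 + u}$)
$z{\left(n \right)} = \frac{-3 + 4 \sqrt{-3 + n}}{n}$ ($z{\left(n \right)} = \frac{\left(0 - 3\right) + \sqrt{-3 + n} 4}{n} = \frac{\left(0 - 3\right) + 4 \sqrt{-3 + n}}{n} = \frac{-3 + 4 \sqrt{-3 + n}}{n}$)
$z{\left(-3 \right)} \left(\left(-4\right) 3 - 3\right) - 46 = \frac{-3 + 4 \sqrt{-3 - 3}}{-3} \left(\left(-4\right) 3 - 3\right) - 46 = - \frac{-3 + 4 \sqrt{-6}}{3} \left(-12 - 3\right) - 46 = - \frac{-3 + 4 i \sqrt{6}}{3} \left(-15\right) - 46 = \left(1 - \frac{4 i \sqrt{6}}{3}\right) \left(-15\right) - 46 = \left(-15 + 20 i \sqrt{6}\right) - 46 = -61 + 20 i \sqrt{6}$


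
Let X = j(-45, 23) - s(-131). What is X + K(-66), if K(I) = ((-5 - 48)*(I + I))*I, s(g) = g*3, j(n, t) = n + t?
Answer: -461365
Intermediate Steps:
s(g) = 3*g
K(I) = -106*I² (K(I) = (-106*I)*I = -106*I²)
X = 371 (X = (-45 + 23) - 3*(-131) = -22 - 1*(-393) = -22 + 393 = 371)
X + K(-66) = 371 - 106*(-66)² = 371 - 106*4356 = 371 - 461736 = -461365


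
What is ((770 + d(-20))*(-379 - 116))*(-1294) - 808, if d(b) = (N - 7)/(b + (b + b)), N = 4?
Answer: 986478637/2 ≈ 4.9324e+8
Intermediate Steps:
d(b) = -1/b (d(b) = (4 - 7)/(b + (b + b)) = -3/(b + 2*b) = -3*1/(3*b) = -1/b)
((770 + d(-20))*(-379 - 116))*(-1294) - 808 = ((770 - 1/(-20))*(-379 - 116))*(-1294) - 808 = ((770 - 1*(-1/20))*(-495))*(-1294) - 808 = ((770 + 1/20)*(-495))*(-1294) - 808 = ((15401/20)*(-495))*(-1294) - 808 = -1524699/4*(-1294) - 808 = 986480253/2 - 808 = 986478637/2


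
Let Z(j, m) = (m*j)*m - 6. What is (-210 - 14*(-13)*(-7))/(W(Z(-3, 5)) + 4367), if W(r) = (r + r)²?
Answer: -212/4373 ≈ -0.048479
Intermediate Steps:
Z(j, m) = -6 + j*m² (Z(j, m) = (j*m)*m - 6 = j*m² - 6 = -6 + j*m²)
W(r) = 4*r² (W(r) = (2*r)² = 4*r²)
(-210 - 14*(-13)*(-7))/(W(Z(-3, 5)) + 4367) = (-210 - 14*(-13)*(-7))/(4*(-6 - 3*5²)² + 4367) = (-210 + 182*(-7))/(4*(-6 - 3*25)² + 4367) = (-210 - 1274)/(4*(-6 - 75)² + 4367) = -1484/(4*(-81)² + 4367) = -1484/(4*6561 + 4367) = -1484/(26244 + 4367) = -1484/30611 = -1484*1/30611 = -212/4373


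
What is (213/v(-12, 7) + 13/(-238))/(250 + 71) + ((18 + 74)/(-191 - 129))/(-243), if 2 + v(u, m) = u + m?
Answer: -23213341/247529520 ≈ -0.093780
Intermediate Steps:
v(u, m) = -2 + m + u (v(u, m) = -2 + (u + m) = -2 + (m + u) = -2 + m + u)
(213/v(-12, 7) + 13/(-238))/(250 + 71) + ((18 + 74)/(-191 - 129))/(-243) = (213/(-2 + 7 - 12) + 13/(-238))/(250 + 71) + ((18 + 74)/(-191 - 129))/(-243) = (213/(-7) + 13*(-1/238))/321 + (92/(-320))*(-1/243) = (213*(-1/7) - 13/238)*(1/321) + (92*(-1/320))*(-1/243) = (-213/7 - 13/238)*(1/321) - 23/80*(-1/243) = -7255/238*1/321 + 23/19440 = -7255/76398 + 23/19440 = -23213341/247529520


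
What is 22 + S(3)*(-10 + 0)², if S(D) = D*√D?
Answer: 22 + 300*√3 ≈ 541.62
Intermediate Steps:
S(D) = D^(3/2)
22 + S(3)*(-10 + 0)² = 22 + 3^(3/2)*(-10 + 0)² = 22 + (3*√3)*(-10)² = 22 + (3*√3)*100 = 22 + 300*√3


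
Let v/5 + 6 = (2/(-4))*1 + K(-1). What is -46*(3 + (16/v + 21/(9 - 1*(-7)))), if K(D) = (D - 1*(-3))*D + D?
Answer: -138989/760 ≈ -182.88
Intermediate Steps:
K(D) = D + D*(3 + D) (K(D) = (D + 3)*D + D = (3 + D)*D + D = D*(3 + D) + D = D + D*(3 + D))
v = -95/2 (v = -30 + 5*((2/(-4))*1 - (4 - 1)) = -30 + 5*((2*(-¼))*1 - 1*3) = -30 + 5*(-½*1 - 3) = -30 + 5*(-½ - 3) = -30 + 5*(-7/2) = -30 - 35/2 = -95/2 ≈ -47.500)
-46*(3 + (16/v + 21/(9 - 1*(-7)))) = -46*(3 + (16/(-95/2) + 21/(9 - 1*(-7)))) = -46*(3 + (16*(-2/95) + 21/(9 + 7))) = -46*(3 + (-32/95 + 21/16)) = -46*(3 + 1483/1520) = -46*6043/1520 = -138989/760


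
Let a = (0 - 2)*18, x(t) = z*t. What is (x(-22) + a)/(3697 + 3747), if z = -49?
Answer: 521/3722 ≈ 0.13998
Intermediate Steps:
x(t) = -49*t
a = -36 (a = -2*18 = -36)
(x(-22) + a)/(3697 + 3747) = (-49*(-22) - 36)/(3697 + 3747) = (1078 - 36)/7444 = 1042*(1/7444) = 521/3722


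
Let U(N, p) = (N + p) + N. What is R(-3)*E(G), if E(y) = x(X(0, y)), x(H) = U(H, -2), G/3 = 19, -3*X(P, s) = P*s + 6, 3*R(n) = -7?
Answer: 14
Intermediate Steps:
R(n) = -7/3 (R(n) = (⅓)*(-7) = -7/3)
U(N, p) = p + 2*N
X(P, s) = -2 - P*s/3 (X(P, s) = -(P*s + 6)/3 = -(6 + P*s)/3 = -2 - P*s/3)
G = 57 (G = 3*19 = 57)
x(H) = -2 + 2*H
E(y) = -6 (E(y) = -2 + 2*(-2 - ⅓*0*y) = -2 + 2*(-2 + 0) = -2 + 2*(-2) = -2 - 4 = -6)
R(-3)*E(G) = -7/3*(-6) = 14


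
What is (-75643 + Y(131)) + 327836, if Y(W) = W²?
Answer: 269354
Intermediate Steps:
(-75643 + Y(131)) + 327836 = (-75643 + 131²) + 327836 = (-75643 + 17161) + 327836 = -58482 + 327836 = 269354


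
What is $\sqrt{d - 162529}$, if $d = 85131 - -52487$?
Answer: $i \sqrt{24911} \approx 157.83 i$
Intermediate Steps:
$d = 137618$ ($d = 85131 + 52487 = 137618$)
$\sqrt{d - 162529} = \sqrt{137618 - 162529} = \sqrt{-24911} = i \sqrt{24911}$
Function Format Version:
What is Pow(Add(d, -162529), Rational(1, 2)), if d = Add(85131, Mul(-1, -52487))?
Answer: Mul(I, Pow(24911, Rational(1, 2))) ≈ Mul(157.83, I)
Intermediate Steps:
d = 137618 (d = Add(85131, 52487) = 137618)
Pow(Add(d, -162529), Rational(1, 2)) = Pow(Add(137618, -162529), Rational(1, 2)) = Pow(-24911, Rational(1, 2)) = Mul(I, Pow(24911, Rational(1, 2)))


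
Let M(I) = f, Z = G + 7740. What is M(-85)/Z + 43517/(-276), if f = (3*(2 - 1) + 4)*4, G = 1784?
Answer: -103612045/657156 ≈ -157.67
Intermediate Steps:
Z = 9524 (Z = 1784 + 7740 = 9524)
f = 28 (f = (3*1 + 4)*4 = (3 + 4)*4 = 7*4 = 28)
M(I) = 28
M(-85)/Z + 43517/(-276) = 28/9524 + 43517/(-276) = 28*(1/9524) + 43517*(-1/276) = 7/2381 - 43517/276 = -103612045/657156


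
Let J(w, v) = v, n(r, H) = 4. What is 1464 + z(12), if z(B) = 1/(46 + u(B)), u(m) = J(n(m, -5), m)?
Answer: 84913/58 ≈ 1464.0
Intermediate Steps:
u(m) = m
z(B) = 1/(46 + B)
1464 + z(12) = 1464 + 1/(46 + 12) = 1464 + 1/58 = 84913/58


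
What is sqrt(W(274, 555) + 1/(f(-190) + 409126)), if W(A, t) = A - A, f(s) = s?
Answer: sqrt(102234)/204468 ≈ 0.0015638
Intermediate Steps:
W(A, t) = 0
sqrt(W(274, 555) + 1/(f(-190) + 409126)) = sqrt(0 + 1/(-190 + 409126)) = sqrt(0 + 1/408936) = sqrt(1/408936) = sqrt(102234)/204468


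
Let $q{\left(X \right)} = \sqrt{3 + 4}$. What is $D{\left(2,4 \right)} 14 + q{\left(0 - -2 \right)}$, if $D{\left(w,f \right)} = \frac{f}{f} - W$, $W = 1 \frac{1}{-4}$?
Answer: $\frac{35}{2} + \sqrt{7} \approx 20.146$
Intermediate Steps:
$W = - \frac{1}{4}$ ($W = 1 \left(- \frac{1}{4}\right) = - \frac{1}{4} \approx -0.25$)
$q{\left(X \right)} = \sqrt{7}$
$D{\left(w,f \right)} = \frac{5}{4}$ ($D{\left(w,f \right)} = \frac{f}{f} - - \frac{1}{4} = 1 + \frac{1}{4} = \frac{5}{4}$)
$D{\left(2,4 \right)} 14 + q{\left(0 - -2 \right)} = \frac{5}{4} \cdot 14 + \sqrt{7} = \frac{35}{2} + \sqrt{7}$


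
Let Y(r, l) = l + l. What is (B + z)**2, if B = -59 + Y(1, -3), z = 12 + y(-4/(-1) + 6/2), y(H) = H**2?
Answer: 16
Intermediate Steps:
Y(r, l) = 2*l
z = 61 (z = 12 + (-4/(-1) + 6/2)**2 = 12 + (-4*(-1) + 6*(1/2))**2 = 12 + (4 + 3)**2 = 12 + 7**2 = 12 + 49 = 61)
B = -65 (B = -59 + 2*(-3) = -59 - 6 = -65)
(B + z)**2 = (-65 + 61)**2 = (-4)**2 = 16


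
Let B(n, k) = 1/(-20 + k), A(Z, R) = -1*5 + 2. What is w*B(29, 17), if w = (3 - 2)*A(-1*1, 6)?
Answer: 1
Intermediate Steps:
A(Z, R) = -3 (A(Z, R) = -5 + 2 = -3)
w = -3 (w = (3 - 2)*(-3) = 1*(-3) = -3)
w*B(29, 17) = -3/(-20 + 17) = -3/(-3) = -3*(-⅓) = 1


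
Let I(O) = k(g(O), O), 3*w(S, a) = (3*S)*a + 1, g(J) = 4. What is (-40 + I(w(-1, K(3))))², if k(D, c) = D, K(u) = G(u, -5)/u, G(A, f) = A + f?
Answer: 1296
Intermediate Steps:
K(u) = (-5 + u)/u (K(u) = (u - 5)/u = (-5 + u)/u)
w(S, a) = ⅓ + S*a (w(S, a) = ((3*S)*a + 1)/3 = (3*S*a + 1)/3 = (1 + 3*S*a)/3 = ⅓ + S*a)
I(O) = 4
(-40 + I(w(-1, K(3))))² = (-40 + 4)² = (-36)² = 1296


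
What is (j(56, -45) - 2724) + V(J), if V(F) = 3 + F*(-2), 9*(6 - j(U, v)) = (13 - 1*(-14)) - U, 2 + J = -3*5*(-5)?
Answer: -25720/9 ≈ -2857.8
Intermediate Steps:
J = 73 (J = -2 - 3*5*(-5) = -2 - 15*(-5) = -2 + 75 = 73)
j(U, v) = 3 + U/9 (j(U, v) = 6 - ((13 - 1*(-14)) - U)/9 = 6 - ((13 + 14) - U)/9 = 6 - (27 - U)/9 = 6 + (-3 + U/9) = 3 + U/9)
V(F) = 3 - 2*F
(j(56, -45) - 2724) + V(J) = ((3 + (1/9)*56) - 2724) + (3 - 2*73) = ((3 + 56/9) - 2724) + (3 - 146) = (83/9 - 2724) - 143 = -24433/9 - 143 = -25720/9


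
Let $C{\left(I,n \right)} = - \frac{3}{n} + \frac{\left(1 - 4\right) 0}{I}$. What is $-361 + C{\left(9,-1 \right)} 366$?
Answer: $737$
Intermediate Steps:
$C{\left(I,n \right)} = - \frac{3}{n}$ ($C{\left(I,n \right)} = - \frac{3}{n} + \frac{\left(-3\right) 0}{I} = - \frac{3}{n} + \frac{0}{I} = - \frac{3}{n} + 0 = - \frac{3}{n}$)
$-361 + C{\left(9,-1 \right)} 366 = -361 + - \frac{3}{-1} \cdot 366 = -361 + \left(-3\right) \left(-1\right) 366 = -361 + 3 \cdot 366 = -361 + 1098 = 737$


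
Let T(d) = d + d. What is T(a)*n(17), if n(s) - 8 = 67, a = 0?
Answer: 0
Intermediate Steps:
n(s) = 75 (n(s) = 8 + 67 = 75)
T(d) = 2*d
T(a)*n(17) = (2*0)*75 = 0*75 = 0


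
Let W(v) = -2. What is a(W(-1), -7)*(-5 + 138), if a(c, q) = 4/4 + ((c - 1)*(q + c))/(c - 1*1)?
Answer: -1064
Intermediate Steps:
a(c, q) = 1 + c + q (a(c, q) = 4*(¼) + ((-1 + c)*(c + q))/(c - 1) = 1 + ((-1 + c)*(c + q))/(-1 + c) = 1 + (c + q) = 1 + c + q)
a(W(-1), -7)*(-5 + 138) = (1 - 2 - 7)*(-5 + 138) = -8*133 = -1064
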